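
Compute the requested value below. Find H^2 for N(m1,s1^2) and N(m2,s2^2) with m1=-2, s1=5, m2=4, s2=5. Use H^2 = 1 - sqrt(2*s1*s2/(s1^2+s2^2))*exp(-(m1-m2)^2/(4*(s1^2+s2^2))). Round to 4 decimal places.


Squared Hellinger distance for Gaussians:
H^2 = 1 - sqrt(2*s1*s2/(s1^2+s2^2)) * exp(-(m1-m2)^2/(4*(s1^2+s2^2))).
s1^2 = 25, s2^2 = 25, s1^2+s2^2 = 50.
sqrt(2*5*5/(50)) = 1.0.
(m1-m2)^2 = (-6)^2 = 36.
exp(-36/(4*50)) = exp(-0.18) = 0.83527.
H^2 = 1 - 1.0*0.83527 = 0.1647

0.1647


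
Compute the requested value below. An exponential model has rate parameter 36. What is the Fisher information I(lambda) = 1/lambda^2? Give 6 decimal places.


Fisher information for exponential: I(lambda) = 1/lambda^2.
lambda = 36, lambda^2 = 1296.
I = 1/1296 = 0.000772

0.000772


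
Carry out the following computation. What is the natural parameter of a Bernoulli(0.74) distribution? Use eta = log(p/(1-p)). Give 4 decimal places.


Natural parameter for Bernoulli: eta = log(p/(1-p)).
p = 0.74, 1-p = 0.26.
p/(1-p) = 2.846154.
eta = log(2.846154) = 1.0460

1.0460


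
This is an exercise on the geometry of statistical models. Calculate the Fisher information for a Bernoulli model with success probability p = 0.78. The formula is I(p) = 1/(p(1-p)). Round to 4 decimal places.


For Bernoulli(p), Fisher information is I(p) = 1/(p*(1-p)).
p = 0.78, 1-p = 0.22.
p*(1-p) = 0.1716.
I(p) = 1/0.1716 = 5.8275

5.8275


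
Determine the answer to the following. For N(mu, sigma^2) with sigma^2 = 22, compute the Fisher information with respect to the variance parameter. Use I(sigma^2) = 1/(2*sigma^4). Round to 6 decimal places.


Fisher information for variance: I(sigma^2) = 1/(2*sigma^4).
sigma^2 = 22, so sigma^4 = 484.
I = 1/(2*484) = 1/968 = 0.001033

0.001033


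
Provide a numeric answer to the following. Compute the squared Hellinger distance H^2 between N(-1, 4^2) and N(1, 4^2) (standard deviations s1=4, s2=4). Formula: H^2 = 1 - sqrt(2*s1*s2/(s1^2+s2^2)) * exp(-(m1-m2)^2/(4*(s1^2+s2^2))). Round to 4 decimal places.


Squared Hellinger distance for Gaussians:
H^2 = 1 - sqrt(2*s1*s2/(s1^2+s2^2)) * exp(-(m1-m2)^2/(4*(s1^2+s2^2))).
s1^2 = 16, s2^2 = 16, s1^2+s2^2 = 32.
sqrt(2*4*4/(32)) = 1.0.
(m1-m2)^2 = (-2)^2 = 4.
exp(-4/(4*32)) = exp(-0.03125) = 0.969233.
H^2 = 1 - 1.0*0.969233 = 0.0308

0.0308


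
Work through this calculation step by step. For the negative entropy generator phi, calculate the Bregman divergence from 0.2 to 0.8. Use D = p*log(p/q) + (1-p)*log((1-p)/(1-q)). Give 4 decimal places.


Bregman divergence with negative entropy generator:
D = p*log(p/q) + (1-p)*log((1-p)/(1-q)).
p = 0.2, q = 0.8.
p*log(p/q) = 0.2*log(0.2/0.8) = -0.277259.
(1-p)*log((1-p)/(1-q)) = 0.8*log(0.8/0.2) = 1.109035.
D = -0.277259 + 1.109035 = 0.8318

0.8318


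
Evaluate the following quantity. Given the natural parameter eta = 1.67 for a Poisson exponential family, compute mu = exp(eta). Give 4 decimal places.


Expectation parameter for Poisson exponential family:
mu = exp(eta).
eta = 1.67.
mu = exp(1.67) = 5.3122

5.3122


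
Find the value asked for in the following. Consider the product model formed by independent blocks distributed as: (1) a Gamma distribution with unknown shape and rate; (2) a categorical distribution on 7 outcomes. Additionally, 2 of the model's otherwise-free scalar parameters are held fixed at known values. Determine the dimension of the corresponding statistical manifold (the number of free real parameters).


The dimension of a statistical manifold equals the number of free
(independent) real parameters of the model. For a product of independent
blocks the parameter counts add.
- Gamma (shape, rate): 2.
- categorical on 7 outcomes (probabilities sum to 1): 7-1 = 6.
Total = 2 + 6 = 8.
2 parameter(s) fixed at known values: 8 - 2 = 6.
Dimension = 6

6


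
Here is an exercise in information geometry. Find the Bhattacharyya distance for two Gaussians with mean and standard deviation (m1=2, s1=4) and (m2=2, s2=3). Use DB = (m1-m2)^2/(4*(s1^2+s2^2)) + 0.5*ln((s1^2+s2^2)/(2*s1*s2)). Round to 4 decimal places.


Bhattacharyya distance between two Gaussians:
DB = (m1-m2)^2/(4*(s1^2+s2^2)) + (1/2)*ln((s1^2+s2^2)/(2*s1*s2)).
(m1-m2)^2 = (0)^2 = 0.
s1^2+s2^2 = 16 + 9 = 25.
term1 = 0/100 = 0.0.
term2 = 0.5*ln(25/24.0) = 0.020411.
DB = 0.0 + 0.020411 = 0.0204

0.0204


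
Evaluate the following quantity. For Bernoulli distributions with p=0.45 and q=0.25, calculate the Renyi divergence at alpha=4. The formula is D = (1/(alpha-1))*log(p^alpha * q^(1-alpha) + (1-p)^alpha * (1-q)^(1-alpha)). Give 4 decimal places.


Renyi divergence of order alpha between Bernoulli distributions:
D = (1/(alpha-1))*log(p^alpha * q^(1-alpha) + (1-p)^alpha * (1-q)^(1-alpha)).
alpha = 4, p = 0.45, q = 0.25.
p^alpha * q^(1-alpha) = 0.45^4 * 0.25^-3 = 2.6244.
(1-p)^alpha * (1-q)^(1-alpha) = 0.55^4 * 0.75^-3 = 0.216904.
sum = 2.6244 + 0.216904 = 2.841304.
D = (1/3)*log(2.841304) = 0.3481

0.3481


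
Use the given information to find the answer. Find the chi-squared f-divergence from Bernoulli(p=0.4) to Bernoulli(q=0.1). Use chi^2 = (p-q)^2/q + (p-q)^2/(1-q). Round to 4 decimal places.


Chi-squared divergence between Bernoulli distributions:
chi^2 = (p-q)^2/q + (p-q)^2/(1-q).
p = 0.4, q = 0.1, p-q = 0.3.
(p-q)^2 = 0.09.
term1 = 0.09/0.1 = 0.9.
term2 = 0.09/0.9 = 0.1.
chi^2 = 0.9 + 0.1 = 1.0000

1.0000


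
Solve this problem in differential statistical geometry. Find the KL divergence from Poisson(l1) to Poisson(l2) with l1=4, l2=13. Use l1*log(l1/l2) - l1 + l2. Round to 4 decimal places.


KL divergence for Poisson:
KL = l1*log(l1/l2) - l1 + l2.
l1 = 4, l2 = 13.
log(4/13) = -1.178655.
l1*log(l1/l2) = 4 * -1.178655 = -4.71462.
KL = -4.71462 - 4 + 13 = 4.2854

4.2854


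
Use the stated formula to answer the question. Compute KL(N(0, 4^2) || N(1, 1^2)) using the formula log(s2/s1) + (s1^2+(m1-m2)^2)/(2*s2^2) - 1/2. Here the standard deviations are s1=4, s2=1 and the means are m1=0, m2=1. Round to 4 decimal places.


KL divergence between normal distributions:
KL = log(s2/s1) + (s1^2 + (m1-m2)^2)/(2*s2^2) - 1/2.
log(1/4) = -1.386294.
(4^2 + (0-1)^2)/(2*1^2) = (16 + 1)/2 = 8.5.
KL = -1.386294 + 8.5 - 0.5 = 6.6137

6.6137


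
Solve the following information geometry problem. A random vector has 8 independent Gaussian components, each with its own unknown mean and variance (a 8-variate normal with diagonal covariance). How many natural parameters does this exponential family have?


Exponential family dimension calculation:
Each univariate normal has two natural parameters (mu/sigma^2 and -1/(2 sigma^2)).
With 8 independent components, dim = 2 * 8 = 16.

16


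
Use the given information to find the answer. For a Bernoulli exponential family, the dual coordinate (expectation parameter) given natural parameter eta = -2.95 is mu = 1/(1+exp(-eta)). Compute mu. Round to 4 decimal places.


Dual coordinate (expectation parameter) for Bernoulli:
mu = 1/(1+exp(-eta)).
eta = -2.95.
exp(-eta) = exp(2.95) = 19.105954.
mu = 1/(1+19.105954) = 0.0497

0.0497


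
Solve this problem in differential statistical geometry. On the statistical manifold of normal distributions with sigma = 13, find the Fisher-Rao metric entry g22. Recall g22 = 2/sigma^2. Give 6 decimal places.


For the 2-parameter normal family, the Fisher metric has:
  g11 = 1/sigma^2, g22 = 2/sigma^2.
sigma = 13, sigma^2 = 169.
g22 = 0.011834

0.011834


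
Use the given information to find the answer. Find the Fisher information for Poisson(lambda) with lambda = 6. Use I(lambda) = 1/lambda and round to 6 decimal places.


Fisher information for Poisson: I(lambda) = 1/lambda.
lambda = 6.
I(lambda) = 1/6 = 0.166667

0.166667


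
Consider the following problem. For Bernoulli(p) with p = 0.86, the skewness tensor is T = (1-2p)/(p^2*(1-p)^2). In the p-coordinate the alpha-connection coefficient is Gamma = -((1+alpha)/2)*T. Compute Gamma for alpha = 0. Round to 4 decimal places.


Skewness (Amari-Chentsov) tensor: T = (1-2p)/(p^2*(1-p)^2).
p = 0.86, 1-2p = -0.72, p^2 = 0.7396, (1-p)^2 = 0.0196.
T = -0.72/(0.7396 * 0.0196) = -49.668326.
In the p-coordinate, Gamma^(alpha) = Gamma^(0) - (alpha/2)*T with Gamma^(0) = (1/2)*g'(p) = -T/2,
so Gamma^(alpha) = -((1+alpha)/2)*T.
alpha = 0, -(1+alpha)/2 = -0.5.
Gamma = -0.5 * -49.668326 = 24.8342

24.8342


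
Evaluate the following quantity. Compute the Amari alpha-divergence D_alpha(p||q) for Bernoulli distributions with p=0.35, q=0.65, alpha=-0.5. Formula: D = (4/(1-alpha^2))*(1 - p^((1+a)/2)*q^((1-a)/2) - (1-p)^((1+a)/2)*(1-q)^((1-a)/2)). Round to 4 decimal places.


Amari alpha-divergence:
D = (4/(1-alpha^2))*(1 - p^((1+a)/2)*q^((1-a)/2) - (1-p)^((1+a)/2)*(1-q)^((1-a)/2)).
alpha = -0.5, p = 0.35, q = 0.65.
e1 = (1+alpha)/2 = 0.25, e2 = (1-alpha)/2 = 0.75.
t1 = p^e1 * q^e2 = 0.35^0.25 * 0.65^0.75 = 0.556804.
t2 = (1-p)^e1 * (1-q)^e2 = 0.65^0.25 * 0.35^0.75 = 0.408582.
4/(1-alpha^2) = 5.333333.
D = 5.333333*(1 - 0.556804 - 0.408582) = 0.1846

0.1846


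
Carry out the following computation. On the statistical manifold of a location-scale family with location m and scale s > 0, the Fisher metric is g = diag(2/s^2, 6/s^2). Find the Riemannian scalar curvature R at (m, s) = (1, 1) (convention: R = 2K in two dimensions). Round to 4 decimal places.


The metric has the form g = (A dm^2 + B ds^2)/s^2 with A = 2, B = 6.
Substitute u = sqrt(A/B)*m: g = B*(du^2 + ds^2)/s^2, i.e. B times the
Poincare upper half-plane metric, which has constant Gaussian curvature -1.
Scaling a 2D metric by a constant c divides the Gaussian curvature by c,
so K = -1/B = -1/(6) = -0.1667 everywhere (the point (m, s) = (1, 1) is irrelevant:
the curvature is constant).
Scalar curvature in dimension 2: R = 2K = -2/(6) = -0.3333.

-0.3333


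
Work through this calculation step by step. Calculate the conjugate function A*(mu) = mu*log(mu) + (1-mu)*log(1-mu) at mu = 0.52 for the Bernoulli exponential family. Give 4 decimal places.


Legendre transform for Bernoulli:
A*(mu) = mu*log(mu) + (1-mu)*log(1-mu).
mu = 0.52, 1-mu = 0.48.
mu*log(mu) = 0.52*log(0.52) = -0.340042.
(1-mu)*log(1-mu) = 0.48*log(0.48) = -0.352305.
A* = -0.340042 + -0.352305 = -0.6923

-0.6923


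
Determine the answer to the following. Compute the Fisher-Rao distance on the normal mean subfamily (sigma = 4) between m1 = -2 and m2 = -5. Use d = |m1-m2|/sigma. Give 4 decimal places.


On the fixed-variance normal subfamily, geodesic distance = |m1-m2|/sigma.
|-2 - -5| = 3.
sigma = 4.
d = 3/4 = 0.7500

0.7500


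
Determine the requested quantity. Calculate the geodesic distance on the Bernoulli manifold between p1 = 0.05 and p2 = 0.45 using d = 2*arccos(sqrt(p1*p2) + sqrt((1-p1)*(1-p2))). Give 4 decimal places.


Geodesic distance on Bernoulli manifold:
d(p1,p2) = 2*arccos(sqrt(p1*p2) + sqrt((1-p1)*(1-p2))).
sqrt(p1*p2) = sqrt(0.05*0.45) = 0.15.
sqrt((1-p1)*(1-p2)) = sqrt(0.95*0.55) = 0.722842.
arg = 0.15 + 0.722842 = 0.872842.
d = 2*arccos(0.872842) = 1.0196

1.0196


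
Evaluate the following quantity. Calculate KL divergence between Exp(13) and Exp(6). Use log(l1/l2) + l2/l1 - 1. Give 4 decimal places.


KL divergence for exponential family:
KL = log(l1/l2) + l2/l1 - 1.
log(13/6) = 0.77319.
6/13 = 0.461538.
KL = 0.77319 + 0.461538 - 1 = 0.2347

0.2347


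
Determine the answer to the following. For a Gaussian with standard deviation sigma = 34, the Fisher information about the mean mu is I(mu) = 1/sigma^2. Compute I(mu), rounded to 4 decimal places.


The Fisher information for the mean of a normal distribution is I(mu) = 1/sigma^2.
sigma = 34, so sigma^2 = 1156.
I(mu) = 1/1156 = 0.0009

0.0009


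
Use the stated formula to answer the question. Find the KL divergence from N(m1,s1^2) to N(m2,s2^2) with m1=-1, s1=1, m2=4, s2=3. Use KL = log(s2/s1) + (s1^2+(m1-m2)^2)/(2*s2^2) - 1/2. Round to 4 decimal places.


KL divergence between normal distributions:
KL = log(s2/s1) + (s1^2 + (m1-m2)^2)/(2*s2^2) - 1/2.
log(3/1) = 1.098612.
(1^2 + (-1-4)^2)/(2*3^2) = (1 + 25)/18 = 1.444444.
KL = 1.098612 + 1.444444 - 0.5 = 2.0431

2.0431


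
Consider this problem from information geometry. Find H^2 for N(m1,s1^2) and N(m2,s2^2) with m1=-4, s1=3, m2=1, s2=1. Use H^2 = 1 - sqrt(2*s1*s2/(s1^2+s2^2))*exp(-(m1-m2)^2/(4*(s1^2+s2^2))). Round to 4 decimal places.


Squared Hellinger distance for Gaussians:
H^2 = 1 - sqrt(2*s1*s2/(s1^2+s2^2)) * exp(-(m1-m2)^2/(4*(s1^2+s2^2))).
s1^2 = 9, s2^2 = 1, s1^2+s2^2 = 10.
sqrt(2*3*1/(10)) = 0.774597.
(m1-m2)^2 = (-5)^2 = 25.
exp(-25/(4*10)) = exp(-0.625) = 0.535261.
H^2 = 1 - 0.774597*0.535261 = 0.5854

0.5854


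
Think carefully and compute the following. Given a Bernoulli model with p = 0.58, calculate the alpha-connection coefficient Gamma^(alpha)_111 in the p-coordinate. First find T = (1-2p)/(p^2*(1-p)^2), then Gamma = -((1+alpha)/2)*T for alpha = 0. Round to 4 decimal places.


Skewness (Amari-Chentsov) tensor: T = (1-2p)/(p^2*(1-p)^2).
p = 0.58, 1-2p = -0.16, p^2 = 0.3364, (1-p)^2 = 0.1764.
T = -0.16/(0.3364 * 0.1764) = -2.696283.
In the p-coordinate, Gamma^(alpha) = Gamma^(0) - (alpha/2)*T with Gamma^(0) = (1/2)*g'(p) = -T/2,
so Gamma^(alpha) = -((1+alpha)/2)*T.
alpha = 0, -(1+alpha)/2 = -0.5.
Gamma = -0.5 * -2.696283 = 1.3481

1.3481


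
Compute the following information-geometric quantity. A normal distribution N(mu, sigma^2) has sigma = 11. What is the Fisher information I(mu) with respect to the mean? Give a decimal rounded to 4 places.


The Fisher information for the mean of a normal distribution is I(mu) = 1/sigma^2.
sigma = 11, so sigma^2 = 121.
I(mu) = 1/121 = 0.0083

0.0083


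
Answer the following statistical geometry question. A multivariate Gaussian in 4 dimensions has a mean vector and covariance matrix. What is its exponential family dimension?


Exponential family dimension calculation:
For 4-dim MVN: mean has 4 params, covariance has 4*5/2 = 10 unique entries.
Total dim = 4 + 10 = 14.

14


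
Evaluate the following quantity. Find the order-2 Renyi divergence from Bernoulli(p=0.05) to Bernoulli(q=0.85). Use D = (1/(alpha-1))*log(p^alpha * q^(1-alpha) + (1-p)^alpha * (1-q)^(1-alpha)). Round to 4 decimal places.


Renyi divergence of order alpha between Bernoulli distributions:
D = (1/(alpha-1))*log(p^alpha * q^(1-alpha) + (1-p)^alpha * (1-q)^(1-alpha)).
alpha = 2, p = 0.05, q = 0.85.
p^alpha * q^(1-alpha) = 0.05^2 * 0.85^-1 = 0.002941.
(1-p)^alpha * (1-q)^(1-alpha) = 0.95^2 * 0.15^-1 = 6.016667.
sum = 0.002941 + 6.016667 = 6.019608.
D = (1/1)*log(6.019608) = 1.7950

1.7950


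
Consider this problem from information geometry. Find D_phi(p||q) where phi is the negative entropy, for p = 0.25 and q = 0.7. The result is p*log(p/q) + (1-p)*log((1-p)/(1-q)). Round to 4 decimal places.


Bregman divergence with negative entropy generator:
D = p*log(p/q) + (1-p)*log((1-p)/(1-q)).
p = 0.25, q = 0.7.
p*log(p/q) = 0.25*log(0.25/0.7) = -0.257405.
(1-p)*log((1-p)/(1-q)) = 0.75*log(0.75/0.3) = 0.687218.
D = -0.257405 + 0.687218 = 0.4298

0.4298


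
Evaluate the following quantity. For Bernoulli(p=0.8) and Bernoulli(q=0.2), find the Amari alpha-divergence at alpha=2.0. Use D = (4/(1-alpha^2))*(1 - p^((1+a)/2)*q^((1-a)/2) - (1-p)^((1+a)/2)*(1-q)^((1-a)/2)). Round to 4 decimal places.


Amari alpha-divergence:
D = (4/(1-alpha^2))*(1 - p^((1+a)/2)*q^((1-a)/2) - (1-p)^((1+a)/2)*(1-q)^((1-a)/2)).
alpha = 2.0, p = 0.8, q = 0.2.
e1 = (1+alpha)/2 = 1.5, e2 = (1-alpha)/2 = -0.5.
t1 = p^e1 * q^e2 = 0.8^1.5 * 0.2^-0.5 = 1.6.
t2 = (1-p)^e1 * (1-q)^e2 = 0.2^1.5 * 0.8^-0.5 = 0.1.
4/(1-alpha^2) = -1.333333.
D = -1.333333*(1 - 1.6 - 0.1) = 0.9333

0.9333


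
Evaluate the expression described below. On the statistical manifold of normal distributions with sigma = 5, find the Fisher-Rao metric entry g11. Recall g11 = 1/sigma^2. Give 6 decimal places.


For the 2-parameter normal family, the Fisher metric has:
  g11 = 1/sigma^2, g22 = 2/sigma^2.
sigma = 5, sigma^2 = 25.
g11 = 0.040000

0.040000


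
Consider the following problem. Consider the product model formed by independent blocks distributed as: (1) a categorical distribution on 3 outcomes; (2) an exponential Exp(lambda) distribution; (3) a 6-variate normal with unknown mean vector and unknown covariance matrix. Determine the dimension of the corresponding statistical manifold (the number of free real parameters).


The dimension of a statistical manifold equals the number of free
(independent) real parameters of the model. For a product of independent
blocks the parameter counts add.
- categorical on 3 outcomes (probabilities sum to 1): 3-1 = 2.
- exponential (lambda): 1.
- 6-variate normal: 6 (mean) + 6*7/2 = 21 (symmetric covariance) = 27.
Total = 2 + 1 + 27 = 30.
Dimension = 30

30


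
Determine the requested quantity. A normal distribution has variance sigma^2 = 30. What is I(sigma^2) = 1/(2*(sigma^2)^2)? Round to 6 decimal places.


Fisher information for variance: I(sigma^2) = 1/(2*sigma^4).
sigma^2 = 30, so sigma^4 = 900.
I = 1/(2*900) = 1/1800 = 0.000556

0.000556


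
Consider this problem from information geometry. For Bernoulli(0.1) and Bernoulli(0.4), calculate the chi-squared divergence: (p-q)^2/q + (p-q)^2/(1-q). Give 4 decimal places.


Chi-squared divergence between Bernoulli distributions:
chi^2 = (p-q)^2/q + (p-q)^2/(1-q).
p = 0.1, q = 0.4, p-q = -0.3.
(p-q)^2 = 0.09.
term1 = 0.09/0.4 = 0.225.
term2 = 0.09/0.6 = 0.15.
chi^2 = 0.225 + 0.15 = 0.3750

0.3750


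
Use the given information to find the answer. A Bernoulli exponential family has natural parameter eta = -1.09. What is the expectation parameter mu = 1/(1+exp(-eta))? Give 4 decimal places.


Dual coordinate (expectation parameter) for Bernoulli:
mu = 1/(1+exp(-eta)).
eta = -1.09.
exp(-eta) = exp(1.09) = 2.974274.
mu = 1/(1+2.974274) = 0.2516

0.2516


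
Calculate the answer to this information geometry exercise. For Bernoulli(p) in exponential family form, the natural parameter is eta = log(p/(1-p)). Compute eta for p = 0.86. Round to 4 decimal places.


Natural parameter for Bernoulli: eta = log(p/(1-p)).
p = 0.86, 1-p = 0.14.
p/(1-p) = 6.142857.
eta = log(6.142857) = 1.8153

1.8153


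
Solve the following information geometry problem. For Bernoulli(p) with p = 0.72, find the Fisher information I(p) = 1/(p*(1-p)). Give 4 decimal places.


For Bernoulli(p), Fisher information is I(p) = 1/(p*(1-p)).
p = 0.72, 1-p = 0.28.
p*(1-p) = 0.2016.
I(p) = 1/0.2016 = 4.9603

4.9603


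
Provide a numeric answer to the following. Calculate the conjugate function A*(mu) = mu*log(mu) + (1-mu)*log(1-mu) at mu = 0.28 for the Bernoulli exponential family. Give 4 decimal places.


Legendre transform for Bernoulli:
A*(mu) = mu*log(mu) + (1-mu)*log(1-mu).
mu = 0.28, 1-mu = 0.72.
mu*log(mu) = 0.28*log(0.28) = -0.35643.
(1-mu)*log(1-mu) = 0.72*log(0.72) = -0.236523.
A* = -0.35643 + -0.236523 = -0.5930

-0.5930


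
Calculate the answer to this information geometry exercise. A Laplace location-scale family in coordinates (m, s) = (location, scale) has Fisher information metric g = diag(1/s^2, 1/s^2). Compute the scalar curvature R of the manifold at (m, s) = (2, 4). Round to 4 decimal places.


The metric has the form g = (A dm^2 + B ds^2)/s^2 with A = 1, B = 1.
Substitute u = sqrt(A/B)*m: g = B*(du^2 + ds^2)/s^2, i.e. B times the
Poincare upper half-plane metric, which has constant Gaussian curvature -1.
Scaling a 2D metric by a constant c divides the Gaussian curvature by c,
so K = -1/B = -1/(1) = -1.0000 everywhere (the point (m, s) = (2, 4) is irrelevant:
the curvature is constant).
Scalar curvature in dimension 2: R = 2K = -2/(1) = -2.0000.

-2.0000


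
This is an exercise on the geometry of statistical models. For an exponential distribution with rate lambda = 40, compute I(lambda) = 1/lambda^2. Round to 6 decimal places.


Fisher information for exponential: I(lambda) = 1/lambda^2.
lambda = 40, lambda^2 = 1600.
I = 1/1600 = 0.000625

0.000625


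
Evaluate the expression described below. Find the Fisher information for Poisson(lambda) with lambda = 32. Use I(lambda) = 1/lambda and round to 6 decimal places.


Fisher information for Poisson: I(lambda) = 1/lambda.
lambda = 32.
I(lambda) = 1/32 = 0.031250

0.031250


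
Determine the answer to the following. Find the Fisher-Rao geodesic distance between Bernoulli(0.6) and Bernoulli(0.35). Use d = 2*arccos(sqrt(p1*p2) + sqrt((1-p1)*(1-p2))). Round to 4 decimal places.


Geodesic distance on Bernoulli manifold:
d(p1,p2) = 2*arccos(sqrt(p1*p2) + sqrt((1-p1)*(1-p2))).
sqrt(p1*p2) = sqrt(0.6*0.35) = 0.458258.
sqrt((1-p1)*(1-p2)) = sqrt(0.4*0.65) = 0.509902.
arg = 0.458258 + 0.509902 = 0.96816.
d = 2*arccos(0.96816) = 0.5061

0.5061


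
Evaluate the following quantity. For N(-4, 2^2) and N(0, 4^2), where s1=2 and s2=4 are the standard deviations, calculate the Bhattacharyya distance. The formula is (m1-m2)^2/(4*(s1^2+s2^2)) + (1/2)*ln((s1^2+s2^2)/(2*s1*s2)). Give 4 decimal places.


Bhattacharyya distance between two Gaussians:
DB = (m1-m2)^2/(4*(s1^2+s2^2)) + (1/2)*ln((s1^2+s2^2)/(2*s1*s2)).
(m1-m2)^2 = (-4)^2 = 16.
s1^2+s2^2 = 4 + 16 = 20.
term1 = 16/80 = 0.2.
term2 = 0.5*ln(20/16.0) = 0.111572.
DB = 0.2 + 0.111572 = 0.3116

0.3116


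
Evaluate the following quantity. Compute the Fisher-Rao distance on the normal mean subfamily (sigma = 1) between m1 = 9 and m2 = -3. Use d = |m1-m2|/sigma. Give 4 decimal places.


On the fixed-variance normal subfamily, geodesic distance = |m1-m2|/sigma.
|9 - -3| = 12.
sigma = 1.
d = 12/1 = 12.0000

12.0000


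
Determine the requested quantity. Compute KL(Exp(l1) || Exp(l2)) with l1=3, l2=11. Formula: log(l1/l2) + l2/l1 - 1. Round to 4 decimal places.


KL divergence for exponential family:
KL = log(l1/l2) + l2/l1 - 1.
log(3/11) = -1.299283.
11/3 = 3.666667.
KL = -1.299283 + 3.666667 - 1 = 1.3674

1.3674


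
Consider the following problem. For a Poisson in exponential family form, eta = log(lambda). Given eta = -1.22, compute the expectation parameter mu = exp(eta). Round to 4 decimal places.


Expectation parameter for Poisson exponential family:
mu = exp(eta).
eta = -1.22.
mu = exp(-1.22) = 0.2952

0.2952


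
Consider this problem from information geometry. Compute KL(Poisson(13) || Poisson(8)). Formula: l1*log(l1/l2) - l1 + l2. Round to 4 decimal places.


KL divergence for Poisson:
KL = l1*log(l1/l2) - l1 + l2.
l1 = 13, l2 = 8.
log(13/8) = 0.485508.
l1*log(l1/l2) = 13 * 0.485508 = 6.311602.
KL = 6.311602 - 13 + 8 = 1.3116

1.3116


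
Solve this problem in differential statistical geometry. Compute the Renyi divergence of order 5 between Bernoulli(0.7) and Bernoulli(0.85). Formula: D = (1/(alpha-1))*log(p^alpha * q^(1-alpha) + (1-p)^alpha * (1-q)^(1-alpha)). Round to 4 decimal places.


Renyi divergence of order alpha between Bernoulli distributions:
D = (1/(alpha-1))*log(p^alpha * q^(1-alpha) + (1-p)^alpha * (1-q)^(1-alpha)).
alpha = 5, p = 0.7, q = 0.85.
p^alpha * q^(1-alpha) = 0.7^5 * 0.85^-4 = 0.321969.
(1-p)^alpha * (1-q)^(1-alpha) = 0.3^5 * 0.15^-4 = 4.8.
sum = 0.321969 + 4.8 = 5.121969.
D = (1/4)*log(5.121969) = 0.4084

0.4084


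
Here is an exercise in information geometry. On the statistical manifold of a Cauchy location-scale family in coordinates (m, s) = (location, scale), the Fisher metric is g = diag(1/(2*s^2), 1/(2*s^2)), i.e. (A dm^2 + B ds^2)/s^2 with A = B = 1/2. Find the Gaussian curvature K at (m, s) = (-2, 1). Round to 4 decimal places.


The metric has the form g = (A dm^2 + B ds^2)/s^2 with A = 1/2, B = 1/2.
Substitute u = sqrt(A/B)*m: g = B*(du^2 + ds^2)/s^2, i.e. B times the
Poincare upper half-plane metric, which has constant Gaussian curvature -1.
Scaling a 2D metric by a constant c divides the Gaussian curvature by c,
so K = -1/B = -1/(1/2) = -2.0000 everywhere (the point (m, s) = (-2, 1) is irrelevant:
the curvature is constant).
The requested Gaussian curvature is K = -2.0000.

-2.0000


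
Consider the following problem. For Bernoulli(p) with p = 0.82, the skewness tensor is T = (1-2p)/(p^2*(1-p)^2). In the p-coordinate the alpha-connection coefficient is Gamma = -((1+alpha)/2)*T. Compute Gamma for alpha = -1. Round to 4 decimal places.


Skewness (Amari-Chentsov) tensor: T = (1-2p)/(p^2*(1-p)^2).
p = 0.82, 1-2p = -0.64, p^2 = 0.6724, (1-p)^2 = 0.0324.
T = -0.64/(0.6724 * 0.0324) = -29.376988.
In the p-coordinate, Gamma^(alpha) = Gamma^(0) - (alpha/2)*T with Gamma^(0) = (1/2)*g'(p) = -T/2,
so Gamma^(alpha) = -((1+alpha)/2)*T.
alpha = -1, -(1+alpha)/2 = 0.0.
Gamma = 0.0 * -29.376988 = 0.0000

0.0000


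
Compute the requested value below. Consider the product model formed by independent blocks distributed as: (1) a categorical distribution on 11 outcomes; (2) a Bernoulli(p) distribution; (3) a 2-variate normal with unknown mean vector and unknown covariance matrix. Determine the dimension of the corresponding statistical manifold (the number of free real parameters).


The dimension of a statistical manifold equals the number of free
(independent) real parameters of the model. For a product of independent
blocks the parameter counts add.
- categorical on 11 outcomes (probabilities sum to 1): 11-1 = 10.
- Bernoulli (p): 1.
- 2-variate normal: 2 (mean) + 2*3/2 = 3 (symmetric covariance) = 5.
Total = 10 + 1 + 5 = 16.
Dimension = 16

16


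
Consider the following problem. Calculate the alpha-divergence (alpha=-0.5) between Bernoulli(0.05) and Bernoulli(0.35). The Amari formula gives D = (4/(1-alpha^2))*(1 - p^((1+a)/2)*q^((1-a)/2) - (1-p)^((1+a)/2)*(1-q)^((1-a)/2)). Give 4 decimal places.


Amari alpha-divergence:
D = (4/(1-alpha^2))*(1 - p^((1+a)/2)*q^((1-a)/2) - (1-p)^((1+a)/2)*(1-q)^((1-a)/2)).
alpha = -0.5, p = 0.05, q = 0.35.
e1 = (1+alpha)/2 = 0.25, e2 = (1-alpha)/2 = 0.75.
t1 = p^e1 * q^e2 = 0.05^0.25 * 0.35^0.75 = 0.215176.
t2 = (1-p)^e1 * (1-q)^e2 = 0.95^0.25 * 0.65^0.75 = 0.714687.
4/(1-alpha^2) = 5.333333.
D = 5.333333*(1 - 0.215176 - 0.714687) = 0.3741

0.3741


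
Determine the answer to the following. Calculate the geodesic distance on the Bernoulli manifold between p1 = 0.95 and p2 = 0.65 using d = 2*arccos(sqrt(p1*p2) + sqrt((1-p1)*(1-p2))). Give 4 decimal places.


Geodesic distance on Bernoulli manifold:
d(p1,p2) = 2*arccos(sqrt(p1*p2) + sqrt((1-p1)*(1-p2))).
sqrt(p1*p2) = sqrt(0.95*0.65) = 0.785812.
sqrt((1-p1)*(1-p2)) = sqrt(0.05*0.35) = 0.132288.
arg = 0.785812 + 0.132288 = 0.918099.
d = 2*arccos(0.918099) = 0.8151

0.8151


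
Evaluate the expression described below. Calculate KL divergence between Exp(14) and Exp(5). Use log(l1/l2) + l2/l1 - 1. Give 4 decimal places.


KL divergence for exponential family:
KL = log(l1/l2) + l2/l1 - 1.
log(14/5) = 1.029619.
5/14 = 0.357143.
KL = 1.029619 + 0.357143 - 1 = 0.3868

0.3868


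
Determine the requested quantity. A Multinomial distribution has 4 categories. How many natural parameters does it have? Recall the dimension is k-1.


Exponential family dimension calculation:
For Multinomial with k=4 categories, dim = k-1 = 3.

3


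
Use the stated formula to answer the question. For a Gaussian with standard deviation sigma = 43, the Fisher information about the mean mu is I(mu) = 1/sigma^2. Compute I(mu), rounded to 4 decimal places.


The Fisher information for the mean of a normal distribution is I(mu) = 1/sigma^2.
sigma = 43, so sigma^2 = 1849.
I(mu) = 1/1849 = 0.0005

0.0005


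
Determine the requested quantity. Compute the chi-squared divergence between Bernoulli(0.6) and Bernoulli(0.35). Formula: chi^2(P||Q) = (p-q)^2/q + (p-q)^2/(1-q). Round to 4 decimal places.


Chi-squared divergence between Bernoulli distributions:
chi^2 = (p-q)^2/q + (p-q)^2/(1-q).
p = 0.6, q = 0.35, p-q = 0.25.
(p-q)^2 = 0.0625.
term1 = 0.0625/0.35 = 0.178571.
term2 = 0.0625/0.65 = 0.096154.
chi^2 = 0.178571 + 0.096154 = 0.2747

0.2747


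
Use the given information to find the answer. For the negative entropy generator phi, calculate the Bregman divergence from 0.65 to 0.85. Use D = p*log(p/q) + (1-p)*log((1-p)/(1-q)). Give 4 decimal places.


Bregman divergence with negative entropy generator:
D = p*log(p/q) + (1-p)*log((1-p)/(1-q)).
p = 0.65, q = 0.85.
p*log(p/q) = 0.65*log(0.65/0.85) = -0.174372.
(1-p)*log((1-p)/(1-q)) = 0.35*log(0.35/0.15) = 0.296554.
D = -0.174372 + 0.296554 = 0.1222

0.1222


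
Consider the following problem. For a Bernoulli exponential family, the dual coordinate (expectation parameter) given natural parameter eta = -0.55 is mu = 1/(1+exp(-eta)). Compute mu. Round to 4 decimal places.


Dual coordinate (expectation parameter) for Bernoulli:
mu = 1/(1+exp(-eta)).
eta = -0.55.
exp(-eta) = exp(0.55) = 1.733253.
mu = 1/(1+1.733253) = 0.3659

0.3659


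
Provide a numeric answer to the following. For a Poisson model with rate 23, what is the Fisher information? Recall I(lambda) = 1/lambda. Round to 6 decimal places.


Fisher information for Poisson: I(lambda) = 1/lambda.
lambda = 23.
I(lambda) = 1/23 = 0.043478

0.043478


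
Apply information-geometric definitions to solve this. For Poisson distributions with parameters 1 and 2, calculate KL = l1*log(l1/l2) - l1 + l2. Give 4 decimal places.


KL divergence for Poisson:
KL = l1*log(l1/l2) - l1 + l2.
l1 = 1, l2 = 2.
log(1/2) = -0.693147.
l1*log(l1/l2) = 1 * -0.693147 = -0.693147.
KL = -0.693147 - 1 + 2 = 0.3069

0.3069


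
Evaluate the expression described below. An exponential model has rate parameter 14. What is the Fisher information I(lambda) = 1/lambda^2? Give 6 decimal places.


Fisher information for exponential: I(lambda) = 1/lambda^2.
lambda = 14, lambda^2 = 196.
I = 1/196 = 0.005102

0.005102


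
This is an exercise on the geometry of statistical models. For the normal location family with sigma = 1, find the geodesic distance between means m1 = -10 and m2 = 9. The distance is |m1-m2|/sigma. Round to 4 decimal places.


On the fixed-variance normal subfamily, geodesic distance = |m1-m2|/sigma.
|-10 - 9| = 19.
sigma = 1.
d = 19/1 = 19.0000

19.0000


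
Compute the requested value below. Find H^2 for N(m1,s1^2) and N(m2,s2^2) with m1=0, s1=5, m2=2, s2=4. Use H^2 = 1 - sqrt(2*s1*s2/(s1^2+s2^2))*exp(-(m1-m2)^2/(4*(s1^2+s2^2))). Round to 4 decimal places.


Squared Hellinger distance for Gaussians:
H^2 = 1 - sqrt(2*s1*s2/(s1^2+s2^2)) * exp(-(m1-m2)^2/(4*(s1^2+s2^2))).
s1^2 = 25, s2^2 = 16, s1^2+s2^2 = 41.
sqrt(2*5*4/(41)) = 0.98773.
(m1-m2)^2 = (-2)^2 = 4.
exp(-4/(4*41)) = exp(-0.02439) = 0.975905.
H^2 = 1 - 0.98773*0.975905 = 0.0361

0.0361


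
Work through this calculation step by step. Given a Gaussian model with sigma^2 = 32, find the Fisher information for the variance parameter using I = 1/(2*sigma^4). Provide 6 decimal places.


Fisher information for variance: I(sigma^2) = 1/(2*sigma^4).
sigma^2 = 32, so sigma^4 = 1024.
I = 1/(2*1024) = 1/2048 = 0.000488

0.000488


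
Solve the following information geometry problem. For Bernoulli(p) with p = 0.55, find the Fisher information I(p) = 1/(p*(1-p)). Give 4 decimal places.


For Bernoulli(p), Fisher information is I(p) = 1/(p*(1-p)).
p = 0.55, 1-p = 0.45.
p*(1-p) = 0.2475.
I(p) = 1/0.2475 = 4.0404

4.0404


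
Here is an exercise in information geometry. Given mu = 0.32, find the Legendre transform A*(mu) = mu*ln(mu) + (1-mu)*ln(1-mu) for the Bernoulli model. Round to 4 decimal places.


Legendre transform for Bernoulli:
A*(mu) = mu*log(mu) + (1-mu)*log(1-mu).
mu = 0.32, 1-mu = 0.68.
mu*log(mu) = 0.32*log(0.32) = -0.364619.
(1-mu)*log(1-mu) = 0.68*log(0.68) = -0.26225.
A* = -0.364619 + -0.26225 = -0.6269

-0.6269


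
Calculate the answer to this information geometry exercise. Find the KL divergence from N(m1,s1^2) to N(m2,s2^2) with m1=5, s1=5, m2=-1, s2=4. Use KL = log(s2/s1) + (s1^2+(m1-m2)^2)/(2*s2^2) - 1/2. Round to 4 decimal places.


KL divergence between normal distributions:
KL = log(s2/s1) + (s1^2 + (m1-m2)^2)/(2*s2^2) - 1/2.
log(4/5) = -0.223144.
(5^2 + (5--1)^2)/(2*4^2) = (25 + 36)/32 = 1.90625.
KL = -0.223144 + 1.90625 - 0.5 = 1.1831

1.1831


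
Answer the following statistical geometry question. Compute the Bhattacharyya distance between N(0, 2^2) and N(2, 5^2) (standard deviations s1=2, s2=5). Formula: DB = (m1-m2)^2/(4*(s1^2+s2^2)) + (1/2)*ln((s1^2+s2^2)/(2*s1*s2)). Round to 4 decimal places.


Bhattacharyya distance between two Gaussians:
DB = (m1-m2)^2/(4*(s1^2+s2^2)) + (1/2)*ln((s1^2+s2^2)/(2*s1*s2)).
(m1-m2)^2 = (-2)^2 = 4.
s1^2+s2^2 = 4 + 25 = 29.
term1 = 4/116 = 0.034483.
term2 = 0.5*ln(29/20.0) = 0.185782.
DB = 0.034483 + 0.185782 = 0.2203

0.2203


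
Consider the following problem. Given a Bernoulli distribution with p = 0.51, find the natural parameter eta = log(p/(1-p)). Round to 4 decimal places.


Natural parameter for Bernoulli: eta = log(p/(1-p)).
p = 0.51, 1-p = 0.49.
p/(1-p) = 1.040816.
eta = log(1.040816) = 0.0400

0.0400


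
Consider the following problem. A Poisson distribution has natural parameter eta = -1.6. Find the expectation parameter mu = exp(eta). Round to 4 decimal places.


Expectation parameter for Poisson exponential family:
mu = exp(eta).
eta = -1.6.
mu = exp(-1.6) = 0.2019

0.2019


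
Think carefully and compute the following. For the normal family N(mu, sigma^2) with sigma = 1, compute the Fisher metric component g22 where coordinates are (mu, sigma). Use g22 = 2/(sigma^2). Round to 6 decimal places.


For the 2-parameter normal family, the Fisher metric has:
  g11 = 1/sigma^2, g22 = 2/sigma^2.
sigma = 1, sigma^2 = 1.
g22 = 2.000000

2.000000


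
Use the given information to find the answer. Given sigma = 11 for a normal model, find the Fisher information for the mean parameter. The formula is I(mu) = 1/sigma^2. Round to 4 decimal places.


The Fisher information for the mean of a normal distribution is I(mu) = 1/sigma^2.
sigma = 11, so sigma^2 = 121.
I(mu) = 1/121 = 0.0083

0.0083


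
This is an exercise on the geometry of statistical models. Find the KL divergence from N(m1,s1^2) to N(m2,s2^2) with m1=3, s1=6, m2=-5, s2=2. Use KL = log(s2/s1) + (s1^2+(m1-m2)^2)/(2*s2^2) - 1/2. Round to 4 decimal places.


KL divergence between normal distributions:
KL = log(s2/s1) + (s1^2 + (m1-m2)^2)/(2*s2^2) - 1/2.
log(2/6) = -1.098612.
(6^2 + (3--5)^2)/(2*2^2) = (36 + 64)/8 = 12.5.
KL = -1.098612 + 12.5 - 0.5 = 10.9014

10.9014


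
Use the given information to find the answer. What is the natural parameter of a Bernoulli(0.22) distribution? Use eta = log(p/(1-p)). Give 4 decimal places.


Natural parameter for Bernoulli: eta = log(p/(1-p)).
p = 0.22, 1-p = 0.78.
p/(1-p) = 0.282051.
eta = log(0.282051) = -1.2657

-1.2657


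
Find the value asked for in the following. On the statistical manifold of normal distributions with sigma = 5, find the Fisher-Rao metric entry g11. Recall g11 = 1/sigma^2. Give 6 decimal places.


For the 2-parameter normal family, the Fisher metric has:
  g11 = 1/sigma^2, g22 = 2/sigma^2.
sigma = 5, sigma^2 = 25.
g11 = 0.040000

0.040000


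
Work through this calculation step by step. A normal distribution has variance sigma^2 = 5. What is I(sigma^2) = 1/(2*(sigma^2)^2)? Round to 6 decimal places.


Fisher information for variance: I(sigma^2) = 1/(2*sigma^4).
sigma^2 = 5, so sigma^4 = 25.
I = 1/(2*25) = 1/50 = 0.020000

0.020000


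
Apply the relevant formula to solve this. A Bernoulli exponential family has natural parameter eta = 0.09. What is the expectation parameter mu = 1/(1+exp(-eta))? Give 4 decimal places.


Dual coordinate (expectation parameter) for Bernoulli:
mu = 1/(1+exp(-eta)).
eta = 0.09.
exp(-eta) = exp(-0.09) = 0.913931.
mu = 1/(1+0.913931) = 0.5225

0.5225


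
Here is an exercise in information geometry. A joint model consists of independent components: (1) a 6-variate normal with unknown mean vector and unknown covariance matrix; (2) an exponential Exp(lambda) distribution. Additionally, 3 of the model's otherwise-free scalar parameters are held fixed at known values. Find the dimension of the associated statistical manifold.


The dimension of a statistical manifold equals the number of free
(independent) real parameters of the model. For a product of independent
blocks the parameter counts add.
- 6-variate normal: 6 (mean) + 6*7/2 = 21 (symmetric covariance) = 27.
- exponential (lambda): 1.
Total = 27 + 1 = 28.
3 parameter(s) fixed at known values: 28 - 3 = 25.
Dimension = 25

25


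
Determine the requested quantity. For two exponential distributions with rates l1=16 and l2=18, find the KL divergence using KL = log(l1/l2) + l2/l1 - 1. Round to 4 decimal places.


KL divergence for exponential family:
KL = log(l1/l2) + l2/l1 - 1.
log(16/18) = -0.117783.
18/16 = 1.125.
KL = -0.117783 + 1.125 - 1 = 0.0072

0.0072


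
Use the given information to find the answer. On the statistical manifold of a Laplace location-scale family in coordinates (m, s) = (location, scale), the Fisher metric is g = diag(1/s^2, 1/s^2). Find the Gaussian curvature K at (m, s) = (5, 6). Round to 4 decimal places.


The metric has the form g = (A dm^2 + B ds^2)/s^2 with A = 1, B = 1.
Substitute u = sqrt(A/B)*m: g = B*(du^2 + ds^2)/s^2, i.e. B times the
Poincare upper half-plane metric, which has constant Gaussian curvature -1.
Scaling a 2D metric by a constant c divides the Gaussian curvature by c,
so K = -1/B = -1/(1) = -1.0000 everywhere (the point (m, s) = (5, 6) is irrelevant:
the curvature is constant).
The requested Gaussian curvature is K = -1.0000.

-1.0000


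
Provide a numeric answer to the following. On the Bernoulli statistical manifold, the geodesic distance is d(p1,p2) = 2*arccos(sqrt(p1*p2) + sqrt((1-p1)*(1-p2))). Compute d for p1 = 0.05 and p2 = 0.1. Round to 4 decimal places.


Geodesic distance on Bernoulli manifold:
d(p1,p2) = 2*arccos(sqrt(p1*p2) + sqrt((1-p1)*(1-p2))).
sqrt(p1*p2) = sqrt(0.05*0.1) = 0.070711.
sqrt((1-p1)*(1-p2)) = sqrt(0.95*0.9) = 0.924662.
arg = 0.070711 + 0.924662 = 0.995373.
d = 2*arccos(0.995373) = 0.1925

0.1925


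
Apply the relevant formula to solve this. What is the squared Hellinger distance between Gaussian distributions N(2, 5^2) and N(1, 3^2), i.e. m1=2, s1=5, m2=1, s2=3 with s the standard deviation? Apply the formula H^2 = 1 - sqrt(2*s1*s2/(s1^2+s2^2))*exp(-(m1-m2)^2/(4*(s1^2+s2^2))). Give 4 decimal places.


Squared Hellinger distance for Gaussians:
H^2 = 1 - sqrt(2*s1*s2/(s1^2+s2^2)) * exp(-(m1-m2)^2/(4*(s1^2+s2^2))).
s1^2 = 25, s2^2 = 9, s1^2+s2^2 = 34.
sqrt(2*5*3/(34)) = 0.939336.
(m1-m2)^2 = (1)^2 = 1.
exp(-1/(4*34)) = exp(-0.007353) = 0.992674.
H^2 = 1 - 0.939336*0.992674 = 0.0675

0.0675


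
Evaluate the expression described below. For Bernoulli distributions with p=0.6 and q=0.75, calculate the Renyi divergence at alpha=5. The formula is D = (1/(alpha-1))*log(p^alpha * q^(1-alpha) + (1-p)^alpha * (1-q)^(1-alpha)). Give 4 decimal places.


Renyi divergence of order alpha between Bernoulli distributions:
D = (1/(alpha-1))*log(p^alpha * q^(1-alpha) + (1-p)^alpha * (1-q)^(1-alpha)).
alpha = 5, p = 0.6, q = 0.75.
p^alpha * q^(1-alpha) = 0.6^5 * 0.75^-4 = 0.24576.
(1-p)^alpha * (1-q)^(1-alpha) = 0.4^5 * 0.25^-4 = 2.62144.
sum = 0.24576 + 2.62144 = 2.8672.
D = (1/4)*log(2.8672) = 0.2633

0.2633


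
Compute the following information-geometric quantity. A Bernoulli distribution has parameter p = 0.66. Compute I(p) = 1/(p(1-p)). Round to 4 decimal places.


For Bernoulli(p), Fisher information is I(p) = 1/(p*(1-p)).
p = 0.66, 1-p = 0.34.
p*(1-p) = 0.2244.
I(p) = 1/0.2244 = 4.4563

4.4563


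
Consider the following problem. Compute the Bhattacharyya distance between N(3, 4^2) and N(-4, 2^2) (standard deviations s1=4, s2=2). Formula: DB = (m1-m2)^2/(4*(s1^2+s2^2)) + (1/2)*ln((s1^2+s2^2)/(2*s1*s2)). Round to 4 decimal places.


Bhattacharyya distance between two Gaussians:
DB = (m1-m2)^2/(4*(s1^2+s2^2)) + (1/2)*ln((s1^2+s2^2)/(2*s1*s2)).
(m1-m2)^2 = (7)^2 = 49.
s1^2+s2^2 = 16 + 4 = 20.
term1 = 49/80 = 0.6125.
term2 = 0.5*ln(20/16.0) = 0.111572.
DB = 0.6125 + 0.111572 = 0.7241

0.7241


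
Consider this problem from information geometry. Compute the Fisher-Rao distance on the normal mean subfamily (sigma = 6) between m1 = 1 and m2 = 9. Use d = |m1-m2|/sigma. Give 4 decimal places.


On the fixed-variance normal subfamily, geodesic distance = |m1-m2|/sigma.
|1 - 9| = 8.
sigma = 6.
d = 8/6 = 1.3333

1.3333
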